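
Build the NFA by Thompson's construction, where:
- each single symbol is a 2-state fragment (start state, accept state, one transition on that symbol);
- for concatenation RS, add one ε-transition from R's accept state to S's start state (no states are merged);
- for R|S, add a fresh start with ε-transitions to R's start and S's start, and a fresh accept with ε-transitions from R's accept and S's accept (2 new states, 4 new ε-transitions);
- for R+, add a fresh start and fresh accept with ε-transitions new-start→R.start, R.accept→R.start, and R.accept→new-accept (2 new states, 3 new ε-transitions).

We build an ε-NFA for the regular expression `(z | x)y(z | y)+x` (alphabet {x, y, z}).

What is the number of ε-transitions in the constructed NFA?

By structural recursion:
Each of the 6 symbol leaves contributes 0 ε-transitions.
  z | x : 4 ε-transitions
  z | y : 4 ε-transitions
  (z | y)+ : 7 ε-transitions
  (z | x)y(z | y)+x : 14 ε-transitions

14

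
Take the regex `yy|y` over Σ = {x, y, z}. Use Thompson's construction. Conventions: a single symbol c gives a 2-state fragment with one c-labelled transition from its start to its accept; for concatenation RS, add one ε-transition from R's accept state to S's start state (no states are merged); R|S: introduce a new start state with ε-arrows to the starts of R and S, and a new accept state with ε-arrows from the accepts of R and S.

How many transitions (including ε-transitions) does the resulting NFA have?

8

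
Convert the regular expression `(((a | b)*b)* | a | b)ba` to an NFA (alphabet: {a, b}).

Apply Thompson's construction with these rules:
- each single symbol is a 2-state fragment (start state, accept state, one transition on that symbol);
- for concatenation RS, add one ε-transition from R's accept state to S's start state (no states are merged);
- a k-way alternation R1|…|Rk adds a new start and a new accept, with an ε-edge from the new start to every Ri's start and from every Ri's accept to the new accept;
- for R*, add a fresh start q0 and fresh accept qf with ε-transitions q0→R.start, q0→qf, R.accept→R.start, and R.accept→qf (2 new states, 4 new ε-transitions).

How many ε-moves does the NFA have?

21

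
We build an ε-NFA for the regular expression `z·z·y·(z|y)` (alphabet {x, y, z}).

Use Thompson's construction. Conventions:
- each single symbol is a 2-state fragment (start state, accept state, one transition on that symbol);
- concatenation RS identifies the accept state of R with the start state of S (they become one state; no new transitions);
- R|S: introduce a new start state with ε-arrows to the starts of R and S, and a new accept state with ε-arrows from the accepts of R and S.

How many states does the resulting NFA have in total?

9

Building bottom-up:
Each of the 5 symbol leaves contributes a 2-state fragment.
  z|y : 6 states
  z·z·y·(z|y) : 9 states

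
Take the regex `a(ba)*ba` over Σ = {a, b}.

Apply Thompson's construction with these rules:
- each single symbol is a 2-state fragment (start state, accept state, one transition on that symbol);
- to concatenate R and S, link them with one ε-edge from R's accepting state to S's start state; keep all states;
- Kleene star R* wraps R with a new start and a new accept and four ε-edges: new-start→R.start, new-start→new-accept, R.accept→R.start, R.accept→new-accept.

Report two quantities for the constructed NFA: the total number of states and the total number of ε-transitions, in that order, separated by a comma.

Per subexpression:
Each of the 5 symbol leaves contributes 2 states and 0 ε-transitions.
  ba = 4 states, 1 ε-transition
  (ba)* = 6 states, 5 ε-transitions
  a(ba)*ba = 12 states, 8 ε-transitions

12, 8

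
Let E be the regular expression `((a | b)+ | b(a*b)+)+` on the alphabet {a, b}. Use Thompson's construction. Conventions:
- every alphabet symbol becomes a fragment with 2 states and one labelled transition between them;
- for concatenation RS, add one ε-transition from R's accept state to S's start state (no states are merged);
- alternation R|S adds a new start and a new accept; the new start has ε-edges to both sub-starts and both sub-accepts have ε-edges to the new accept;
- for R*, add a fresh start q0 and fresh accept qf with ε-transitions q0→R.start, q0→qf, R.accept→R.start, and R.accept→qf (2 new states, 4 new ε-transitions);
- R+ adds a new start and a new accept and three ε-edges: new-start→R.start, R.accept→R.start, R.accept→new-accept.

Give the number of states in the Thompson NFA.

22

By structural recursion:
Each of the 5 symbol leaves contributes a 2-state fragment.
  a | b = 6 states
  (a | b)+ = 8 states
  a* = 4 states
  a*b = 6 states
  (a*b)+ = 8 states
  b(a*b)+ = 10 states
  (a | b)+ | b(a*b)+ = 20 states
  ((a | b)+ | b(a*b)+)+ = 22 states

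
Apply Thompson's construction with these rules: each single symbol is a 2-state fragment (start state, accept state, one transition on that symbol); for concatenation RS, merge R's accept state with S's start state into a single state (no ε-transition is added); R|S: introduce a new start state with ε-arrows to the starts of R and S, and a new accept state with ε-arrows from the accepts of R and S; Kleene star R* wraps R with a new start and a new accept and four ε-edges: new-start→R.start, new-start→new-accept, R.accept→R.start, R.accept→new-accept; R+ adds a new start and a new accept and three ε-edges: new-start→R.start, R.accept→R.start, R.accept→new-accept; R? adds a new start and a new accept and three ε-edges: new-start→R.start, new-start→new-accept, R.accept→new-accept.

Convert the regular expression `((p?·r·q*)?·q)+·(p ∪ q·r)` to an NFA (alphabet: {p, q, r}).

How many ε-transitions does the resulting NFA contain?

17

Bottom-up over the parse tree:
Each of the 7 symbol leaves contributes 0 ε-transitions.
  p? = 3 ε-transitions
  q* = 4 ε-transitions
  p?·r·q* = 7 ε-transitions
  (p?·r·q*)? = 10 ε-transitions
  (p?·r·q*)?·q = 10 ε-transitions
  ((p?·r·q*)?·q)+ = 13 ε-transitions
  q·r = 0 ε-transitions
  p ∪ q·r = 4 ε-transitions
  ((p?·r·q*)?·q)+·(p ∪ q·r) = 17 ε-transitions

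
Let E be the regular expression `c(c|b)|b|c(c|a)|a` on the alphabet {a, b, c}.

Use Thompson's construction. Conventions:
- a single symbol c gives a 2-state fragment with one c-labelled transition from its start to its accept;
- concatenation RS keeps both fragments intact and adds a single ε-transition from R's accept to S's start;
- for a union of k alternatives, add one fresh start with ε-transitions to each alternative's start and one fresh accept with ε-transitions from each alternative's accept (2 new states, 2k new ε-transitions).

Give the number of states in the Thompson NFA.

22

Per subexpression:
Each of the 8 symbol leaves contributes a 2-state fragment.
  c|b : 6 states
  c(c|b) : 8 states
  c|a : 6 states
  c(c|a) : 8 states
  c(c|b)|b|c(c|a)|a : 22 states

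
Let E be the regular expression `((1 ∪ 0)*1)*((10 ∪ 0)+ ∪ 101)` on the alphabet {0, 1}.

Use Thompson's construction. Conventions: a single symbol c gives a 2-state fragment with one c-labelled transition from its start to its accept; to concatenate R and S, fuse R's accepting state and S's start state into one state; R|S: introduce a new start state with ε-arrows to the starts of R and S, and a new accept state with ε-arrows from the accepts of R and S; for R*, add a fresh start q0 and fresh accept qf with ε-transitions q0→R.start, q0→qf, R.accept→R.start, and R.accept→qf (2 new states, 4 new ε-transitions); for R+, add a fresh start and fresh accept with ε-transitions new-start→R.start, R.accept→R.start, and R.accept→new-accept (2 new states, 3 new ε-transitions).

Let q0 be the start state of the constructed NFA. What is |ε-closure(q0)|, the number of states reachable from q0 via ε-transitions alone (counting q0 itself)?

12

Compute the ε-closure size of each fragment's start state recursively; a symbol fragment's start has no outgoing ε-edge, so its closure is just itself (size 1).
  1 ∪ 0 — |ε-closure| = 1 + 1 + 1 = 3 (the new accept is not ε-reachable since no branch accepts ε)
  (1 ∪ 0)* — new start has ε-edges to the inner start and to the new accept, so |ε-closure| = 2 + 3 = 5
  (1 ∪ 0)*1 — the left operand accepts ε, so the closure extends into the next operand (the shared merged state is already counted); |ε-closure| = 5 + (1−1) = 5
  ((1 ∪ 0)*1)* — the star's fresh start ε-reaches both the body's start and the fresh accept: |ε-closure| = 2 + 5 = 7
  10 — |ε-closure| equals the left operand's closure size = 1 (its accept is not ε-reachable, so the closure stops there)
  10 ∪ 0 — new start ε-reaches every alternative's start; none of them accept ε, so the new accept is not reached: |ε-closure| = 1 + 1 + 1 = 3
  (10 ∪ 0)+ — |ε-closure| = 1 + 3 = 4 (the body doesn't accept ε, so the new accept is not reached)
  101 — |ε-closure| equals the left operand's closure size = 1 (its accept is not ε-reachable, so the closure stops there)
  (10 ∪ 0)+ ∪ 101 — |ε-closure| = 1 + 4 + 1 = 6 (the new accept is not ε-reachable since no branch accepts ε)
  ((1 ∪ 0)*1)*((10 ∪ 0)+ ∪ 101) — |ε-closure| = 7 + (6−1) = 12 (closure spills across the concat boundary because the left factor accepts ε)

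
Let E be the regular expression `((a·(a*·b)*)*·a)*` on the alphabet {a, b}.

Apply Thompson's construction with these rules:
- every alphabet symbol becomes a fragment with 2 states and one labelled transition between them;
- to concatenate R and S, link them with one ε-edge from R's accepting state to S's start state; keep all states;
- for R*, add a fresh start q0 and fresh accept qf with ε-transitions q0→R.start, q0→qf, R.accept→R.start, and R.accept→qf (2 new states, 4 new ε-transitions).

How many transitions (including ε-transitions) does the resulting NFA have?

23

Building bottom-up:
Each of the 4 symbol leaves contributes 1 transition (1 symbol, 0 ε).
  a* — 5 transitions (1 symbol, 4 ε)
  a*·b — 7 transitions (2 symbol, 5 ε)
  (a*·b)* — 11 transitions (2 symbol, 9 ε)
  a·(a*·b)* — 13 transitions (3 symbol, 10 ε)
  (a·(a*·b)*)* — 17 transitions (3 symbol, 14 ε)
  (a·(a*·b)*)*·a — 19 transitions (4 symbol, 15 ε)
  ((a·(a*·b)*)*·a)* — 23 transitions (4 symbol, 19 ε)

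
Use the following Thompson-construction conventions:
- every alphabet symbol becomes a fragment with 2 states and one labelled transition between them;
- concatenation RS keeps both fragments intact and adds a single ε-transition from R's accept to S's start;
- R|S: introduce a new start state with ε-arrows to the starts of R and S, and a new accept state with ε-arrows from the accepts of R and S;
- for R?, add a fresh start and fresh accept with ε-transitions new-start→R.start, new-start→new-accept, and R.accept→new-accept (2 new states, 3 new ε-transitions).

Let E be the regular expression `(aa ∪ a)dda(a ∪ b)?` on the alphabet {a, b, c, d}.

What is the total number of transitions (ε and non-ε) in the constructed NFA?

Per subexpression:
Each of the 8 symbol leaves contributes 1 transition (1 symbol, 0 ε).
  aa — 3 transitions (2 symbol, 1 ε)
  aa ∪ a — 8 transitions (3 symbol, 5 ε)
  a ∪ b — 6 transitions (2 symbol, 4 ε)
  (a ∪ b)? — 9 transitions (2 symbol, 7 ε)
  (aa ∪ a)dda(a ∪ b)? — 24 transitions (8 symbol, 16 ε)

24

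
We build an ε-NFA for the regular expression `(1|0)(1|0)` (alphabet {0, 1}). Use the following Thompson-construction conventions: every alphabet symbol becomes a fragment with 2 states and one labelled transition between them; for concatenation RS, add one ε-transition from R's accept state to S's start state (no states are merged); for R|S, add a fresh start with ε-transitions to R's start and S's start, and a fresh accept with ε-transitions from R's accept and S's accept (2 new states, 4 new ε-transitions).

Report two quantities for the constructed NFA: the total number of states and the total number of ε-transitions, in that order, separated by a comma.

Building bottom-up:
Each of the 4 symbol leaves contributes 2 states and 0 ε-transitions.
  1|0 : 6 states, 4 ε-transitions
  1|0 : 6 states, 4 ε-transitions
  (1|0)(1|0) : 12 states, 9 ε-transitions

12, 9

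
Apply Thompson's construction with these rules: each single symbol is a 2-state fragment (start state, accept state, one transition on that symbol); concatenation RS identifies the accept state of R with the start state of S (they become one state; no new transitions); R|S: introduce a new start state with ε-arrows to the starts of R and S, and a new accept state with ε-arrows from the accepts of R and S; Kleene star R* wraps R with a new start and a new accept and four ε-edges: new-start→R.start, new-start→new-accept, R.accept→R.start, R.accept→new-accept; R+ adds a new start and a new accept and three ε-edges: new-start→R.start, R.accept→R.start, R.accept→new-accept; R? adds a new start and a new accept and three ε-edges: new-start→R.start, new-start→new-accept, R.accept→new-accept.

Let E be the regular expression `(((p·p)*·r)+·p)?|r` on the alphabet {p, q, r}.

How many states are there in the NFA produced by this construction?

15

Per subexpression:
Each of the 5 symbol leaves contributes a 2-state fragment.
  p·p → 3 states
  (p·p)* → 5 states
  (p·p)*·r → 6 states
  ((p·p)*·r)+ → 8 states
  ((p·p)*·r)+·p → 9 states
  (((p·p)*·r)+·p)? → 11 states
  (((p·p)*·r)+·p)?|r → 15 states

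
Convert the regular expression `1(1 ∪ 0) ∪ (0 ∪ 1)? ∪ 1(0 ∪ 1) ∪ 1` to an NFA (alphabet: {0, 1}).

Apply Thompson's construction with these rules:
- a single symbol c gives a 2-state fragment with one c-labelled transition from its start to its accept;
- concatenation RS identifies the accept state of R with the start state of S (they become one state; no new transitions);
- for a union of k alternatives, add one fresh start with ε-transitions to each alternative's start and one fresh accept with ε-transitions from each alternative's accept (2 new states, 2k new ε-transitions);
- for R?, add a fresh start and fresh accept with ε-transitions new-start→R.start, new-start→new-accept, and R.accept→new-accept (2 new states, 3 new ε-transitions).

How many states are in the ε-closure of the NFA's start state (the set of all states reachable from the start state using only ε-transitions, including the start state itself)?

10

Compute the ε-closure size of each fragment's start state recursively; a symbol fragment's start has no outgoing ε-edge, so its closure is just itself (size 1).
  1 ∪ 0 — |ε-closure| = 1 + 1 + 1 = 3 (the new accept is not ε-reachable since no branch accepts ε)
  1(1 ∪ 0) — same as the first factor's closure: |ε-closure| = 1
  0 ∪ 1 — |ε-closure| = 1 + 1 + 1 = 3 (the new accept is not ε-reachable since no branch accepts ε)
  (0 ∪ 1)? — new start has ε-edges to the inner start and to the new accept, so |ε-closure| = 2 + 3 = 5
  0 ∪ 1 — |ε-closure| = 1 + 1 + 1 = 3 (the new accept is not ε-reachable since no branch accepts ε)
  1(0 ∪ 1) — |ε-closure| equals the left operand's closure size = 1 (its accept is not ε-reachable, so the closure stops there)
  1(1 ∪ 0) ∪ (0 ∪ 1)? ∪ 1(0 ∪ 1) ∪ 1 — new start ε-reaches every alternative's start; at least one alternative accepts ε, so the union's new accept is reached too: |ε-closure| = 1 + 1 + 5 + 1 + 1 + 1 = 10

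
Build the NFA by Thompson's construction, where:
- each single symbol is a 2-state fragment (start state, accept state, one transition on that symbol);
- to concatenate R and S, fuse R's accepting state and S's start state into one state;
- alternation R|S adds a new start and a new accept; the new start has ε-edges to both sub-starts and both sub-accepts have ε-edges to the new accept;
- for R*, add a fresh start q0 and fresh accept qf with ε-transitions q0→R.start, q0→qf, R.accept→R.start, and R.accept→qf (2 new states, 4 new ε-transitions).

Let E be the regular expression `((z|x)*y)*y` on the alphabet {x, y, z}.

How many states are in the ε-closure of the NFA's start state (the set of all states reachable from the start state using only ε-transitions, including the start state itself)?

Work bottom-up. For each fragment F, track |ε-closure(F.start)| and whether F's accept lies in that closure (i.e. whether F accepts ε). A single-symbol fragment has closure size 1 and does not accept ε.
  z|x — C = 1 + 1 + 1 = 3 (the new accept is not ε-reachable since no branch accepts ε)
  (z|x)* — the star's fresh start ε-reaches both the body's start and the fresh accept: C = 2 + 3 = 5
  (z|x)*y — C = 5 + (1−1) = 5 (closure spills across the concat boundary because the left factor accepts ε)
  ((z|x)*y)* — new start has ε-edges to the inner start and to the new accept, so C = 2 + 5 = 7
  ((z|x)*y)*y — the left operand accepts ε, so the closure extends into the next operand (the shared merged state is already counted); C = 7 + (1−1) = 7

7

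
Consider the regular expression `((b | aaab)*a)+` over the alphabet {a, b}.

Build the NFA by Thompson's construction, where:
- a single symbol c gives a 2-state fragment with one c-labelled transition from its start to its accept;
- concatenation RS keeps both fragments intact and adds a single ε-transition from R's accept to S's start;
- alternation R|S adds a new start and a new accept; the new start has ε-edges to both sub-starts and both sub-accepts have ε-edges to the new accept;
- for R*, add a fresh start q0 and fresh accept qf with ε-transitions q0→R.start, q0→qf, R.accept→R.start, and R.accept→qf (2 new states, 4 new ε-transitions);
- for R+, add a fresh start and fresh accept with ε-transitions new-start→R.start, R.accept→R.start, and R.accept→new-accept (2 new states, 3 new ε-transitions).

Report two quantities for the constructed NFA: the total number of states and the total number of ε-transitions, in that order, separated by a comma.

Building bottom-up:
Each of the 6 symbol leaves contributes 2 states and 0 ε-transitions.
  aaab → 8 states, 3 ε-transitions
  b | aaab → 12 states, 7 ε-transitions
  (b | aaab)* → 14 states, 11 ε-transitions
  (b | aaab)*a → 16 states, 12 ε-transitions
  ((b | aaab)*a)+ → 18 states, 15 ε-transitions

18, 15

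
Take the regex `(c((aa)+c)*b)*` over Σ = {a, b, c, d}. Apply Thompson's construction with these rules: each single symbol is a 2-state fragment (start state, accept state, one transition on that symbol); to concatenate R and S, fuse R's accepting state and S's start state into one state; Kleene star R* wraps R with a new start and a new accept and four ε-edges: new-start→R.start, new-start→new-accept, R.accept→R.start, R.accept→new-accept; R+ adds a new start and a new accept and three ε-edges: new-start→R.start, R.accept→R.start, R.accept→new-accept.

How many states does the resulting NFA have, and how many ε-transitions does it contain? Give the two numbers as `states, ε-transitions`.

Bottom-up over the parse tree:
Each of the 5 symbol leaves contributes 2 states and 0 ε-transitions.
  aa : 3 states, 0 ε-transitions
  (aa)+ : 5 states, 3 ε-transitions
  (aa)+c : 6 states, 3 ε-transitions
  ((aa)+c)* : 8 states, 7 ε-transitions
  c((aa)+c)*b : 10 states, 7 ε-transitions
  (c((aa)+c)*b)* : 12 states, 11 ε-transitions

12, 11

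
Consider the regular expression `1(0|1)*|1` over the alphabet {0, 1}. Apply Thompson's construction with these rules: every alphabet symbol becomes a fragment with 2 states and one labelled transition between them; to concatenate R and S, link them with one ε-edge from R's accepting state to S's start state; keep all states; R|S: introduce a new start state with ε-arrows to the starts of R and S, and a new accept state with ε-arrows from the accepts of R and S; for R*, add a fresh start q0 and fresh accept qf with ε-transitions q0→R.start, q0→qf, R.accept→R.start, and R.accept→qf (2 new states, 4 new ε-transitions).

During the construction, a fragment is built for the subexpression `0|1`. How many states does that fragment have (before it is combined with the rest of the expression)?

Fragment for `0|1`:
Each of the 2 symbol leaves contributes a 2-state fragment.
  0|1 = 6 states

6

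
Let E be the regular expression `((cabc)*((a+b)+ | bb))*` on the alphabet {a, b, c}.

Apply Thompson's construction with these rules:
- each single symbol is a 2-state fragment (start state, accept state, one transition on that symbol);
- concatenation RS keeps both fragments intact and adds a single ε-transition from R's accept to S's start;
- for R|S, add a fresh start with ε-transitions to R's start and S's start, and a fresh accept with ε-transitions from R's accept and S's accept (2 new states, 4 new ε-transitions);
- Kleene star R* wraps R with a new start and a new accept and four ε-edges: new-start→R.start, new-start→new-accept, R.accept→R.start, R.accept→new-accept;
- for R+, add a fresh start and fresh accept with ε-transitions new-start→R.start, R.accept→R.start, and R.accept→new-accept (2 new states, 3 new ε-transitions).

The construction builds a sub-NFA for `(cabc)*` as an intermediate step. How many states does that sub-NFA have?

Fragment for `(cabc)*`:
Each of the 4 symbol leaves contributes a 2-state fragment.
  cabc = 8 states
  (cabc)* = 10 states

10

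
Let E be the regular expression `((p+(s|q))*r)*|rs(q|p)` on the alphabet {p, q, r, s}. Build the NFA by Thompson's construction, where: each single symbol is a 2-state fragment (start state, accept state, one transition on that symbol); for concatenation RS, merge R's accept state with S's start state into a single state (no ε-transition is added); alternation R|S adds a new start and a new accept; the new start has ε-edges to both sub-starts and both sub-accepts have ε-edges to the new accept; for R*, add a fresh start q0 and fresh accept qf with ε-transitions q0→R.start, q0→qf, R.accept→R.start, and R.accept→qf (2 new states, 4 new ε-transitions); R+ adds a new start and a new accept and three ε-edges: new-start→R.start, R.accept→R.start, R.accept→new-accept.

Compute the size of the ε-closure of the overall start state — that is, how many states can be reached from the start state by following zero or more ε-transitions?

9

Work bottom-up. For each fragment F, track |ε-closure(F.start)| and whether F's accept lies in that closure (i.e. whether F accepts ε). A single-symbol fragment has closure size 1 and does not accept ε.
  p+ → |closure| = 1 + 1 = 2 (the body doesn't accept ε, so the new accept is not reached)
  s|q → |closure| = 1 + 1 + 1 = 3 (the new accept is not ε-reachable since no branch accepts ε)
  p+(s|q) → same as the first factor's closure: |closure| = 2
  (p+(s|q))* → the star's fresh start ε-reaches both the body's start and the fresh accept: |closure| = 2 + 2 = 4
  (p+(s|q))*r → |closure| = 4 + (1−1) = 4 (closure spills across the concat boundary because the left factor accepts ε)
  ((p+(s|q))*r)* → new start has ε-edges to the inner start and to the new accept, so |closure| = 2 + 4 = 6
  q|p → new start ε-reaches every alternative's start; none of them accept ε, so the new accept is not reached: |closure| = 1 + 1 + 1 = 3
  rs(q|p) → same as the first factor's closure: |closure| = 1
  ((p+(s|q))*r)*|rs(q|p) → new start ε-reaches every alternative's start; at least one alternative accepts ε, so the union's new accept is reached too: |closure| = 1 + 6 + 1 + 1 = 9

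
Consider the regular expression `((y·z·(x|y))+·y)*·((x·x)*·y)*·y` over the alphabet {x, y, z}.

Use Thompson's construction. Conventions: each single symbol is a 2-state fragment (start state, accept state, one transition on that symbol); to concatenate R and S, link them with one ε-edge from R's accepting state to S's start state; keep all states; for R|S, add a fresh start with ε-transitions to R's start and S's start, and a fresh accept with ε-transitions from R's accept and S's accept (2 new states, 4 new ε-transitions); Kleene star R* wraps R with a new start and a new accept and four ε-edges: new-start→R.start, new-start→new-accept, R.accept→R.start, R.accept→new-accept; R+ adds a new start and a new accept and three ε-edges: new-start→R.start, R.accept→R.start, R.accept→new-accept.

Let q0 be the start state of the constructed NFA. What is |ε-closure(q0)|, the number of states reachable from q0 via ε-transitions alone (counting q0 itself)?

11

Let C(F) = |ε-closure(F.start)| within fragment F, and note whether F accepts ε. Symbol fragments have C = 1 and do not accept ε. Then:
  x|y — C = 1 + 1 + 1 = 3 (the new accept is not ε-reachable since no branch accepts ε)
  y·z·(x|y) — C equals the left operand's closure size = 1 (its accept is not ε-reachable, so the closure stops there)
  (y·z·(x|y))+ — new start ε-reaches only the body's start; the new accept needs a symbol first: C = 1 + 1 = 2
  (y·z·(x|y))+·y — C equals the left operand's closure size = 2 (its accept is not ε-reachable, so the closure stops there)
  ((y·z·(x|y))+·y)* — new start has ε-edges to the inner start and to the new accept, so C = 2 + 2 = 4
  x·x — C equals the left operand's closure size = 1 (its accept is not ε-reachable, so the closure stops there)
  (x·x)* — the star's fresh start ε-reaches both the body's start and the fresh accept: C = 2 + 1 = 3
  (x·x)*·y — the left operand accepts ε, so the closure extends into the next operand (via the concat ε-link); C = 3 + 1 = 4
  ((x·x)*·y)* — C = 1 (new start) + 4 (body) + 1 (new accept) = 6
  ((y·z·(x|y))+·y)*·((x·x)*·y)*·y — C = 4 + 6 + 1 = 11 (closure spills across the concat boundary because the left factor accepts ε)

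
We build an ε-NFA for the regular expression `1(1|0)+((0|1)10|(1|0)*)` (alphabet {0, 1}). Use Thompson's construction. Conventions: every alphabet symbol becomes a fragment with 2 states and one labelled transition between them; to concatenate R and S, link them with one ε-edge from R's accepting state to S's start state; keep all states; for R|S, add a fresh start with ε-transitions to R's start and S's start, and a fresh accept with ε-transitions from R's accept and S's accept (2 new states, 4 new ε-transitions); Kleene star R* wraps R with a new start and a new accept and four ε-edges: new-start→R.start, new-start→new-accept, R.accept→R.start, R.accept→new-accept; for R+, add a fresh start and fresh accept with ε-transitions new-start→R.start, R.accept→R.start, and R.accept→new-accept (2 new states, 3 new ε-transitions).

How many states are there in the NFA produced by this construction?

30

By structural recursion:
Each of the 9 symbol leaves contributes a 2-state fragment.
  1|0 — 6 states
  (1|0)+ — 8 states
  0|1 — 6 states
  (0|1)10 — 10 states
  1|0 — 6 states
  (1|0)* — 8 states
  (0|1)10|(1|0)* — 20 states
  1(1|0)+((0|1)10|(1|0)*) — 30 states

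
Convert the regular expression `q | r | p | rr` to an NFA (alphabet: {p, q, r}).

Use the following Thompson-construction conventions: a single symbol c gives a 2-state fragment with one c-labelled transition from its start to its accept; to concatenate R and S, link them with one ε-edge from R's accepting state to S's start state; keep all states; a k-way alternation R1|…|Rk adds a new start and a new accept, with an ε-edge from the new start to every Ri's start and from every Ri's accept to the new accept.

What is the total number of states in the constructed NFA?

12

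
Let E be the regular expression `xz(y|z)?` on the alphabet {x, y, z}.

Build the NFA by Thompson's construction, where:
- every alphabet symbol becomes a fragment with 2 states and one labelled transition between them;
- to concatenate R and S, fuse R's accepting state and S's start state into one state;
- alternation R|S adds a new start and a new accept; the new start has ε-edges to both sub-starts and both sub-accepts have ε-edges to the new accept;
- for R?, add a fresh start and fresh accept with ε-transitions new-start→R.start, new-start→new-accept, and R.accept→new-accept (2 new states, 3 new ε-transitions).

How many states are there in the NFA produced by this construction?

By structural recursion:
Each of the 4 symbol leaves contributes a 2-state fragment.
  y|z — 6 states
  (y|z)? — 8 states
  xz(y|z)? — 10 states

10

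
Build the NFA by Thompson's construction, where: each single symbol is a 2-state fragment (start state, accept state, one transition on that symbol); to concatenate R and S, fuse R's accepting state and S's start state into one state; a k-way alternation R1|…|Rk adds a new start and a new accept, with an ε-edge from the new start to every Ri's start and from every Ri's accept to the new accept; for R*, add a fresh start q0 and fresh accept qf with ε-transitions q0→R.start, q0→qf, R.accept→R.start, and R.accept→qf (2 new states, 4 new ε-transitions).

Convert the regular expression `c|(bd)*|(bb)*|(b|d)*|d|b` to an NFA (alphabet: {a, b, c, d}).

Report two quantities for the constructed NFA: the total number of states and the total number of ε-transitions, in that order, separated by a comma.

Recursing over subexpressions:
Each of the 9 symbol leaves contributes 2 states and 0 ε-transitions.
  bd → 3 states, 0 ε-transitions
  (bd)* → 5 states, 4 ε-transitions
  bb → 3 states, 0 ε-transitions
  (bb)* → 5 states, 4 ε-transitions
  b|d → 6 states, 4 ε-transitions
  (b|d)* → 8 states, 8 ε-transitions
  c|(bd)*|(bb)*|(b|d)*|d|b → 26 states, 28 ε-transitions

26, 28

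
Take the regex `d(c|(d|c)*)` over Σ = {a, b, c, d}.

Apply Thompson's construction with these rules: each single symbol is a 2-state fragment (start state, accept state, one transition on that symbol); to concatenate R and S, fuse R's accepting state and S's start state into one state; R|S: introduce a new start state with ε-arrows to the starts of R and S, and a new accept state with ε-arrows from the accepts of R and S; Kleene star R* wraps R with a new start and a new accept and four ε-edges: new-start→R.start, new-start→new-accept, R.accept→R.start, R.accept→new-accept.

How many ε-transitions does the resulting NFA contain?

12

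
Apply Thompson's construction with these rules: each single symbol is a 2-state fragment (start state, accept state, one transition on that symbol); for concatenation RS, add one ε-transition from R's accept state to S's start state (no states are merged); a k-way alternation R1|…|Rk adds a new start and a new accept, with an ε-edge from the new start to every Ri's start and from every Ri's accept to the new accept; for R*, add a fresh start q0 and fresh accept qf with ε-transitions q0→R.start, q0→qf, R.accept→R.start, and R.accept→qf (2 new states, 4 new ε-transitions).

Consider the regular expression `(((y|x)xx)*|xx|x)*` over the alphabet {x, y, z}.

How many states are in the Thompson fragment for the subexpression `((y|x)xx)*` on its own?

12

Fragment for `((y|x)xx)*`:
Each of the 4 symbol leaves contributes a 2-state fragment.
  y|x = 6 states
  (y|x)xx = 10 states
  ((y|x)xx)* = 12 states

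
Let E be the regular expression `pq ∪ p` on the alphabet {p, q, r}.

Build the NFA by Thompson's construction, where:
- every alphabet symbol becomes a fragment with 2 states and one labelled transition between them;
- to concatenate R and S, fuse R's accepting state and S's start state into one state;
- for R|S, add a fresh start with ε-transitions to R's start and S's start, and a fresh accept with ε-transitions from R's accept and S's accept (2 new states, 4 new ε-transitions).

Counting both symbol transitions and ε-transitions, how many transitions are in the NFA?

Per subexpression:
Each of the 3 symbol leaves contributes 1 transition (1 symbol, 0 ε).
  pq = 2 transitions (2 symbol, 0 ε)
  pq ∪ p = 7 transitions (3 symbol, 4 ε)

7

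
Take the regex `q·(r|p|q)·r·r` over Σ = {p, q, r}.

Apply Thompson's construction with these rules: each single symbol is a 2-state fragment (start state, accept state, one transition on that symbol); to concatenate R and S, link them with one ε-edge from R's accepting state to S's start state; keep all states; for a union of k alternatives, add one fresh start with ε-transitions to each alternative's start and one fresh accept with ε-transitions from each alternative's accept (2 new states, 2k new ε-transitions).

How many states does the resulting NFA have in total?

14

Per subexpression:
Each of the 6 symbol leaves contributes a 2-state fragment.
  r|p|q = 8 states
  q·(r|p|q)·r·r = 14 states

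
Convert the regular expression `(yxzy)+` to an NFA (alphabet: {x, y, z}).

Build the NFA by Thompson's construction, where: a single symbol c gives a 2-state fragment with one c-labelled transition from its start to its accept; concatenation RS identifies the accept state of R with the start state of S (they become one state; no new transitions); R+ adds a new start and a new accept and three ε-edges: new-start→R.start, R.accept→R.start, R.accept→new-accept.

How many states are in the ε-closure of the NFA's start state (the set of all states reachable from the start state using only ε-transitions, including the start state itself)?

Let C(F) = |ε-closure(F.start)| within fragment F, and note whether F accepts ε. Symbol fragments have C = 1 and do not accept ε. Then:
  yxzy : same as the first factor's closure: |closure| = 1
  (yxzy)+ : |closure| = 1 + 1 = 2 (the body doesn't accept ε, so the new accept is not reached)

2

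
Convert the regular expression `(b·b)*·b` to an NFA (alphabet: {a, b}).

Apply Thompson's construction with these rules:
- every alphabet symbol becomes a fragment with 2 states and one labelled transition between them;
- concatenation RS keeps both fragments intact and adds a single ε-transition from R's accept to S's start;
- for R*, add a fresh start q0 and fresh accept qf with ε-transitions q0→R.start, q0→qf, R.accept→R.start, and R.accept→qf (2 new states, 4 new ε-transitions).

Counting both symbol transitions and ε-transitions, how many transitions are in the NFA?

9

Per subexpression:
Each of the 3 symbol leaves contributes 1 transition (1 symbol, 0 ε).
  b·b — 3 transitions (2 symbol, 1 ε)
  (b·b)* — 7 transitions (2 symbol, 5 ε)
  (b·b)*·b — 9 transitions (3 symbol, 6 ε)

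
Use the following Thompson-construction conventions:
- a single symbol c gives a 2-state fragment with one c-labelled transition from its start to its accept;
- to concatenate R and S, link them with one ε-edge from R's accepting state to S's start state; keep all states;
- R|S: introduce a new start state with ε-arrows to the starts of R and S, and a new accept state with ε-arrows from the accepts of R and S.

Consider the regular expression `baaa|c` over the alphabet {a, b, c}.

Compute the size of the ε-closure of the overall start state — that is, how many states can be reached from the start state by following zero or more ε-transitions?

3

Compute the ε-closure size of each fragment's start state recursively; a symbol fragment's start has no outgoing ε-edge, so its closure is just itself (size 1).
  baaa : same as the first factor's closure: |ε-closure| = 1
  baaa|c : |ε-closure| = 1 + 1 + 1 = 3 (the new accept is not ε-reachable since no branch accepts ε)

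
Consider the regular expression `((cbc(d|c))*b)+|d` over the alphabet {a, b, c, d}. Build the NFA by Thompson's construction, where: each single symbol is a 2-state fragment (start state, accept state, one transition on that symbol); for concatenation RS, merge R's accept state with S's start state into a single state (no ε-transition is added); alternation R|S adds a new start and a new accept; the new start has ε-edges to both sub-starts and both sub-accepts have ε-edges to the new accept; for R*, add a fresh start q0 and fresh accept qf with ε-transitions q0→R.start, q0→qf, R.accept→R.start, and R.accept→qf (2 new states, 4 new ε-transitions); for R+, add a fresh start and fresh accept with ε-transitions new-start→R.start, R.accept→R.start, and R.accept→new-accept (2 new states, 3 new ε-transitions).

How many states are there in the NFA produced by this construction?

18

Recursing over subexpressions:
Each of the 7 symbol leaves contributes a 2-state fragment.
  d|c — 6 states
  cbc(d|c) — 9 states
  (cbc(d|c))* — 11 states
  (cbc(d|c))*b — 12 states
  ((cbc(d|c))*b)+ — 14 states
  ((cbc(d|c))*b)+|d — 18 states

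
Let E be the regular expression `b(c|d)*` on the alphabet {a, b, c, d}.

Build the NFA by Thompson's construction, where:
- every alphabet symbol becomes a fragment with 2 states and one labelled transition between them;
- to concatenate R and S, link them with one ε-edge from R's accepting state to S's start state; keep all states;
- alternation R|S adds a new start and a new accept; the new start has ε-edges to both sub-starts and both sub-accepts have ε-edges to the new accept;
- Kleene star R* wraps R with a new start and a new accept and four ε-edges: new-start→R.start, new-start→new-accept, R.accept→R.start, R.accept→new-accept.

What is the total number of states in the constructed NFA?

10

Building bottom-up:
Each of the 3 symbol leaves contributes a 2-state fragment.
  c|d → 6 states
  (c|d)* → 8 states
  b(c|d)* → 10 states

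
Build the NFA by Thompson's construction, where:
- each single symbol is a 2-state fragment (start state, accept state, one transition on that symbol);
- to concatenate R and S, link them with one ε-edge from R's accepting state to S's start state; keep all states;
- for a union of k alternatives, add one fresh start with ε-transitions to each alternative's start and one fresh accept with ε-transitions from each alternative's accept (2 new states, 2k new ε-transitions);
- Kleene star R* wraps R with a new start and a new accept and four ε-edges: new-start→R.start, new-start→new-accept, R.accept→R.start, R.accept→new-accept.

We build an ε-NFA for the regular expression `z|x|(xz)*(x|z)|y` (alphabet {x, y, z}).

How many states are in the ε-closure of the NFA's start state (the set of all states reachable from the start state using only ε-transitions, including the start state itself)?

Compute the ε-closure size of each fragment's start state recursively; a symbol fragment's start has no outgoing ε-edge, so its closure is just itself (size 1).
  xz → |ε-closure| equals the left operand's closure size = 1 (its accept is not ε-reachable, so the closure stops there)
  (xz)* → new start has ε-edges to the inner start and to the new accept, so |ε-closure| = 2 + 1 = 3
  x|z → new start ε-reaches every alternative's start; none of them accept ε, so the new accept is not reached: |ε-closure| = 1 + 1 + 1 = 3
  (xz)*(x|z) → the left operand accepts ε, so the closure extends into the next operand (via the concat ε-link); |ε-closure| = 3 + 3 = 6
  z|x|(xz)*(x|z)|y → |ε-closure| = 1 + 1 + 1 + 6 + 1 = 10 (the new accept is not ε-reachable since no branch accepts ε)

10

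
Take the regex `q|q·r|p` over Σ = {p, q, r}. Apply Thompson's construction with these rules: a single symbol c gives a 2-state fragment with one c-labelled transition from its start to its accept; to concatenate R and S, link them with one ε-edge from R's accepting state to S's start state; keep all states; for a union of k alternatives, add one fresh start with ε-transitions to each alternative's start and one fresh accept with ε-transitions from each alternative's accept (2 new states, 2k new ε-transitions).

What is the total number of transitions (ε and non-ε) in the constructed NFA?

11

Per subexpression:
Each of the 4 symbol leaves contributes 1 transition (1 symbol, 0 ε).
  q·r → 3 transitions (2 symbol, 1 ε)
  q|q·r|p → 11 transitions (4 symbol, 7 ε)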